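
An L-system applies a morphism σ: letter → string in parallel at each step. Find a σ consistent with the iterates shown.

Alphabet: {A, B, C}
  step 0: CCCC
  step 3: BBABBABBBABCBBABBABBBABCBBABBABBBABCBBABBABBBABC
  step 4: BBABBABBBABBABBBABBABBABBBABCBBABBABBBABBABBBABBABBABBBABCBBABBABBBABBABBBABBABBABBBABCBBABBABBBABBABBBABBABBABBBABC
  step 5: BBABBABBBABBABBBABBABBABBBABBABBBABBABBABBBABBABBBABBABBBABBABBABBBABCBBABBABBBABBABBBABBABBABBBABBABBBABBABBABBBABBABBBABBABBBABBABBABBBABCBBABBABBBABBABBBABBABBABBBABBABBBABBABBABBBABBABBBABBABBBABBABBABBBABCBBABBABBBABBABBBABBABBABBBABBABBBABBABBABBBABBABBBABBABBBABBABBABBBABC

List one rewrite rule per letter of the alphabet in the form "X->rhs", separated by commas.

A->B, B->BBA, C->BC

  step 4 ⇒ step 5: BBABBABBBABBABBBABBABBABBBABCBBABBABBBABBABBBABBABBABBBABCBBABBABBBABBABBBABBABBABBBABCBBABBABBBABBABBBABBABBABBBABC ⇒ BBA·BBA·B·BBA·BBA·B·BBA·BBA·BBA·B·BBA·BBA·B·BBA·BBA·BBA·B·BBA·BBA·B·BBA·BBA·B·BBA·BBA·BBA·B·BBA·BC·BBA·BBA·B·BBA·BBA·B·BBA·BBA·BBA·B·BBA·BBA·B·BBA·BBA·BBA·B·BBA·BBA·B·BBA·BBA·B·BBA·BBA·BBA·B·BBA·BC·BBA·BBA·B·BBA·BBA·B·BBA·BBA·BBA·B·BBA·BBA·B·BBA·BBA·BBA·B·BBA·BBA·B·BBA·BBA·B·BBA·BBA·BBA·B·BBA·BC·BBA·BBA·B·BBA·BBA·B·BBA·BBA·BBA·B·BBA·BBA·B·BBA·BBA·BBA·B·BBA·BBA·B·BBA·BBA·B·BBA·BBA·BBA·B·BBA·BC
    A ↦ B
    B ↦ BBA
    C ↦ BC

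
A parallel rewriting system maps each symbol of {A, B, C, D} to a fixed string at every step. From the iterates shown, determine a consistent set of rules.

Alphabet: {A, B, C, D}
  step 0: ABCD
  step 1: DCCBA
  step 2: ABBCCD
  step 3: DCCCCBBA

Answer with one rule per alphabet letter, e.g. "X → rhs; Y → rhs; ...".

  step 2 ⇒ step 3: ABBCCD ⇒ D·CC·CC·B·B·A
    A ↦ D
    B ↦ CC
    C ↦ B
    D ↦ A

A->D, B->CC, C->B, D->A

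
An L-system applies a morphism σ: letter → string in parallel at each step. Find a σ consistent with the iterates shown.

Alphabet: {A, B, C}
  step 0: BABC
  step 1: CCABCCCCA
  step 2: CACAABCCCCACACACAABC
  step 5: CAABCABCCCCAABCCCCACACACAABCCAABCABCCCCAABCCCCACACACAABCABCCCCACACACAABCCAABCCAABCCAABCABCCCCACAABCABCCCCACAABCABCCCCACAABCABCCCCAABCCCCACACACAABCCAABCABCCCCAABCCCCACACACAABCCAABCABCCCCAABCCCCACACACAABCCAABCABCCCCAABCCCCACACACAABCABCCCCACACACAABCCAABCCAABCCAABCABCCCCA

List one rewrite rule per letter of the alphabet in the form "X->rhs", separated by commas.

  step 1 ⇒ step 2: CCABCCCCA ⇒ CA·CA·ABC·CC·CA·CA·CA·CA·ABC
    A ↦ ABC
    B ↦ CC
    C ↦ CA

A->ABC, B->CC, C->CA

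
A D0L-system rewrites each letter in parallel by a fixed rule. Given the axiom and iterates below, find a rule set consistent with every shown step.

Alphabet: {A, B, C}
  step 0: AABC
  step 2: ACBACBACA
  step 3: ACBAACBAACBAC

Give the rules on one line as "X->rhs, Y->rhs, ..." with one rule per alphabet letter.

A->AC, B->A, C->B

  step 2 ⇒ step 3: ACBACBACA ⇒ AC·B·A·AC·B·A·AC·B·AC
    A ↦ AC
    B ↦ A
    C ↦ B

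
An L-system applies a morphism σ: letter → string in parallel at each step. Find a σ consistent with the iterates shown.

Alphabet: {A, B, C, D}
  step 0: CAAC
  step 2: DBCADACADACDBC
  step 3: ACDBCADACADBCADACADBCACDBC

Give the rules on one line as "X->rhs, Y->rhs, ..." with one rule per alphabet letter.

  step 2 ⇒ step 3: DBCADACADACDBC ⇒ AC·D·BC·AD·AC·AD·BC·AD·AC·AD·BC·AC·D·BC
    A ↦ AD
    B ↦ D
    C ↦ BC
    D ↦ AC

A->AD, B->D, C->BC, D->AC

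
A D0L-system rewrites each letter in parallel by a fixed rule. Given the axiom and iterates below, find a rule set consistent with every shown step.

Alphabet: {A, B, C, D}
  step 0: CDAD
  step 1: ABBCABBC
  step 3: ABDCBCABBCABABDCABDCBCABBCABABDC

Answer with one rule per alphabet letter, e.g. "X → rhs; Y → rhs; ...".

A->AB, B->DC, C->AB, D->BC

  step 0 ⇒ step 1: CDAD ⇒ AB·BC·AB·BC
    A ↦ AB
    C ↦ AB
    D ↦ BC
    B ↦ DC  (constrained at step 1)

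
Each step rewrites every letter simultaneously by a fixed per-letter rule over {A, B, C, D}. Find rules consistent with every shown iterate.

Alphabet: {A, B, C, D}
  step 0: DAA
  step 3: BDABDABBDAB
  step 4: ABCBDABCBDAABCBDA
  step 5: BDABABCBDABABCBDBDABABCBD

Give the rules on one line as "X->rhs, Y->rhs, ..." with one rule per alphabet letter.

  step 4 ⇒ step 5: ABCBDABCBDAABCBDA ⇒ BD·A·B·A·BC·BD·A·B·A·BC·BD·BD·A·B·A·BC·BD
    A ↦ BD
    B ↦ A
    C ↦ B
    D ↦ BC

A->BD, B->A, C->B, D->BC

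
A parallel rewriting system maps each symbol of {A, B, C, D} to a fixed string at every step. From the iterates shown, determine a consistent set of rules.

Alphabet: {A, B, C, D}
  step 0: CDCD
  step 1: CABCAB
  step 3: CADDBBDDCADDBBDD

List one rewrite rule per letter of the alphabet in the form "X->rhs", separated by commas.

  step 0 ⇒ step 1: CDCD ⇒ CA·B·CA·B
    C ↦ CA
    D ↦ B
    A ↦ DD  (constrained at step 1)
    B ↦ A  (constrained at step 1)

A->DD, B->A, C->CA, D->B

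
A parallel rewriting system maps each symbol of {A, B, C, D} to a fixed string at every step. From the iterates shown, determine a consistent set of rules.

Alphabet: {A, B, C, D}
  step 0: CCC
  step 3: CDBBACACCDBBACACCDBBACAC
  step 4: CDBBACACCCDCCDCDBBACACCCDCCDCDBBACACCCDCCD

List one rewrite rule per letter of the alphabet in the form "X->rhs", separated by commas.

  step 3 ⇒ step 4: CDBBACACCDBBACACCDBBACAC ⇒ CD·BB·AC·AC·C·CD·C·CD·CD·BB·AC·AC·C·CD·C·CD·CD·BB·AC·AC·C·CD·C·CD
    A ↦ C
    B ↦ AC
    C ↦ CD
    D ↦ BB

A->C, B->AC, C->CD, D->BB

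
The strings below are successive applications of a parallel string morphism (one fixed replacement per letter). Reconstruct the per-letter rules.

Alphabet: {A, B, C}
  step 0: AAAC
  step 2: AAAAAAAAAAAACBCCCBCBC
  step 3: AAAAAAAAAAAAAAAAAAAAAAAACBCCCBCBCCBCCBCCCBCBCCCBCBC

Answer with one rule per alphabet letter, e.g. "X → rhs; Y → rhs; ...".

  step 2 ⇒ step 3: AAAAAAAAAAAACBCCCBCBC ⇒ AA·AA·AA·AA·AA·AA·AA·AA·AA·AA·AA·AA·CBC·CCB·CBC·CBC·CBC·CCB·CBC·CCB·CBC
    A ↦ AA
    B ↦ CCB
    C ↦ CBC

A->AA, B->CCB, C->CBC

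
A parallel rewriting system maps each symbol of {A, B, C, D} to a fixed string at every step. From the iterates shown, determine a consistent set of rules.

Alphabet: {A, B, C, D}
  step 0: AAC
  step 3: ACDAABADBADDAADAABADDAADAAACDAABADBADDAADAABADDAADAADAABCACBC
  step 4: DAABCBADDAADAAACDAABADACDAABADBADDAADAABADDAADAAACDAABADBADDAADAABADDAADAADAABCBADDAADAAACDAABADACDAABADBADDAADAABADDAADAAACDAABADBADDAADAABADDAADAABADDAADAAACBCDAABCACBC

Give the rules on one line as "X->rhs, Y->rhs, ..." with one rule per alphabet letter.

A->DAA, B->AC, C->BC, D->BAD

  step 3 ⇒ step 4: ACDAABADBADDAADAABADDAADAAACDAABADBADDAADAABADDAADAADAABCACBC ⇒ DAA·BC·BAD·DAA·DAA·AC·DAA·BAD·AC·DAA·BAD·BAD·DAA·DAA·BAD·DAA·DAA·AC·DAA·BAD·BAD·DAA·DAA·BAD·DAA·DAA·DAA·BC·BAD·DAA·DAA·AC·DAA·BAD·AC·DAA·BAD·BAD·DAA·DAA·BAD·DAA·DAA·AC·DAA·BAD·BAD·DAA·DAA·BAD·DAA·DAA·BAD·DAA·DAA·AC·BC·DAA·BC·AC·BC
    A ↦ DAA
    B ↦ AC
    C ↦ BC
    D ↦ BAD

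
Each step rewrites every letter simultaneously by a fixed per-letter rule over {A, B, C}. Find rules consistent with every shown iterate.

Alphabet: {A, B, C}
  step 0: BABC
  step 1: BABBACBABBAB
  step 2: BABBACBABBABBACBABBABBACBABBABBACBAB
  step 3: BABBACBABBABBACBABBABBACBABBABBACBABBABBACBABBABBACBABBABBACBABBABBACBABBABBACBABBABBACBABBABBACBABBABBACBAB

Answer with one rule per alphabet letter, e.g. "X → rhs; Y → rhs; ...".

A->BAC, B->BAB, C->BAB

  step 2 ⇒ step 3: BABBACBABBABBACBABBABBACBABBABBACBAB ⇒ BAB·BAC·BAB·BAB·BAC·BAB·BAB·BAC·BAB·BAB·BAC·BAB·BAB·BAC·BAB·BAB·BAC·BAB·BAB·BAC·BAB·BAB·BAC·BAB·BAB·BAC·BAB·BAB·BAC·BAB·BAB·BAC·BAB·BAB·BAC·BAB
    A ↦ BAC
    B ↦ BAB
    C ↦ BAB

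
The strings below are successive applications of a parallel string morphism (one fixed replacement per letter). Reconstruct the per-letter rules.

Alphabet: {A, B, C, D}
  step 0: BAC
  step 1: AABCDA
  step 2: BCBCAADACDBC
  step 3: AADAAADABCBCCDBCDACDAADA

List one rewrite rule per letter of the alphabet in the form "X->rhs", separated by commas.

A->BC, B->AA, C->DA, D->CD

  step 2 ⇒ step 3: BCBCAADACDBC ⇒ AA·DA·AA·DA·BC·BC·CD·BC·DA·CD·AA·DA
    A ↦ BC
    B ↦ AA
    C ↦ DA
    D ↦ CD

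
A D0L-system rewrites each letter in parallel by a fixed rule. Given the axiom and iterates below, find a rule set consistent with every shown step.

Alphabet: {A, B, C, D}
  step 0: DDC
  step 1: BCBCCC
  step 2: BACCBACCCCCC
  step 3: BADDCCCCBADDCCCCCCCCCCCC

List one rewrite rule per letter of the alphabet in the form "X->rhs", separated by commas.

  step 2 ⇒ step 3: BACCBACCCCCC ⇒ BA·DD·CC·CC·BA·DD·CC·CC·CC·CC·CC·CC
    A ↦ DD
    B ↦ BA
    C ↦ CC
  step 0 ⇒ step 1: DDC ⇒ BC·BC·CC
    D ↦ BC

A->DD, B->BA, C->CC, D->BC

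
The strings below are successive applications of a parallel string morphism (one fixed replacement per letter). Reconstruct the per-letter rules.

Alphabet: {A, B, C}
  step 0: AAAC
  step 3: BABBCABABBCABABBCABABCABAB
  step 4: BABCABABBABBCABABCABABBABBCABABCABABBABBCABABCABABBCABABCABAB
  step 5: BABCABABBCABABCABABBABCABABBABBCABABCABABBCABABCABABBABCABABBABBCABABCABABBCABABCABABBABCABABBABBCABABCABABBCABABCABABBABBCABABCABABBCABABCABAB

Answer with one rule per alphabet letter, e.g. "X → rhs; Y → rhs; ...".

  step 4 ⇒ step 5: BABCABABBABBCABABCABABBABBCABABCABABBABBCABABCABABBCABABCABAB ⇒ BAB·CA·BAB·B·CA·BAB·CA·BAB·BAB·CA·BAB·BAB·B·CA·BAB·CA·BAB·B·CA·BAB·CA·BAB·BAB·CA·BAB·BAB·B·CA·BAB·CA·BAB·B·CA·BAB·CA·BAB·BAB·CA·BAB·BAB·B·CA·BAB·CA·BAB·B·CA·BAB·CA·BAB·BAB·B·CA·BAB·CA·BAB·B·CA·BAB·CA·BAB
    A ↦ CA
    B ↦ BAB
    C ↦ B

A->CA, B->BAB, C->B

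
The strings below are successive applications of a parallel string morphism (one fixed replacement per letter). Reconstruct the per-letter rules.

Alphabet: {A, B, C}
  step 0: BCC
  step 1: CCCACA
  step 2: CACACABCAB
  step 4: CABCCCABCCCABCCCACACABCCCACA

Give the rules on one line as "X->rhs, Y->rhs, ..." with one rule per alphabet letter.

  step 1 ⇒ step 2: CCCACA ⇒ CA·CA·CA·B·CA·B
    A ↦ B
    C ↦ CA
  step 0 ⇒ step 1: BCC ⇒ CC·CA·CA
    B ↦ CC

A->B, B->CC, C->CA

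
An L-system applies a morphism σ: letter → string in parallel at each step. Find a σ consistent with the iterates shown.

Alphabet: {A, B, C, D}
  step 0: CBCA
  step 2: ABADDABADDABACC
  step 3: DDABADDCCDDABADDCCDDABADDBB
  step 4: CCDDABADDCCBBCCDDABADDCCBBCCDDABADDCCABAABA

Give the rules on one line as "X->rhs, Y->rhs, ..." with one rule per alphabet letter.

  step 3 ⇒ step 4: DDABADDCCDDABADDCCDDABADDBB ⇒ C·C·DD·ABA·DD·C·C·B·B·C·C·DD·ABA·DD·C·C·B·B·C·C·DD·ABA·DD·C·C·ABA·ABA
    A ↦ DD
    B ↦ ABA
    C ↦ B
    D ↦ C

A->DD, B->ABA, C->B, D->C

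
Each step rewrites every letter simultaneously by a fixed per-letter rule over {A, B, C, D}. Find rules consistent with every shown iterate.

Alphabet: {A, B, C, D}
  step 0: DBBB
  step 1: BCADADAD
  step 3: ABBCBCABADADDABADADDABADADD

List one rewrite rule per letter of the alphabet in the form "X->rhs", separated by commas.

  step 0 ⇒ step 1: DBBB ⇒ BC·AD·AD·AD
    B ↦ AD
    D ↦ BC
    A ↦ AB  (constrained at step 1)
    C ↦ D  (constrained at step 1)

A->AB, B->AD, C->D, D->BC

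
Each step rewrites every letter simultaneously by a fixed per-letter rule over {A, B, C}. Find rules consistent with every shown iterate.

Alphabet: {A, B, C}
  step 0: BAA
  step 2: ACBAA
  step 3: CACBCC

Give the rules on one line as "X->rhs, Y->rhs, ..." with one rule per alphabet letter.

  step 2 ⇒ step 3: ACBAA ⇒ C·A·CB·C·C
    A ↦ C
    B ↦ CB
    C ↦ A

A->C, B->CB, C->A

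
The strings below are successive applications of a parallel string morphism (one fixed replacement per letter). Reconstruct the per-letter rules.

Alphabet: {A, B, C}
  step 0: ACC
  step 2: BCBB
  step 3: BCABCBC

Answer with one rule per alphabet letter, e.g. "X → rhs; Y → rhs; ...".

  step 2 ⇒ step 3: BCBB ⇒ BC·A·BC·BC
    B ↦ BC
    C ↦ A
    A ↦ B  (constrained at step 0)

A->B, B->BC, C->A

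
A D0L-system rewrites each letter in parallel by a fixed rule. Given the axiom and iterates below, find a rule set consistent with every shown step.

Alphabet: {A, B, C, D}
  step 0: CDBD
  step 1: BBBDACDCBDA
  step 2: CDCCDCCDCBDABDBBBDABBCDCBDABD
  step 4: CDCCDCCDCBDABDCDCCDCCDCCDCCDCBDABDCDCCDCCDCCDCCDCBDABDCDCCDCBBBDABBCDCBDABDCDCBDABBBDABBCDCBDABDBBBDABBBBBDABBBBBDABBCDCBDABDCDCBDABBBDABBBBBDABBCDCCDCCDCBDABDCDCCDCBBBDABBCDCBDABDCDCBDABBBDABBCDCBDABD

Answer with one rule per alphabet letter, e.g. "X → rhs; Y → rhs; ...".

A->BD, B->CDC, C->BB, D->BDA

  step 1 ⇒ step 2: BBBDACDCBDA ⇒ CDC·CDC·CDC·BDA·BD·BB·BDA·BB·CDC·BDA·BD
    A ↦ BD
    B ↦ CDC
    C ↦ BB
    D ↦ BDA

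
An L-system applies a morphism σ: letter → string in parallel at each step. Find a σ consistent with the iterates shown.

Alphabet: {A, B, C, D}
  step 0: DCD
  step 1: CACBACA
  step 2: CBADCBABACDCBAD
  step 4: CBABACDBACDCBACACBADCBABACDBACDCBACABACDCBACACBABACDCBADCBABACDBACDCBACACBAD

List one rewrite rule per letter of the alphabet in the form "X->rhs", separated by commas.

A->D, B->BAC, C->CBA, D->CA

  step 1 ⇒ step 2: CACBACA ⇒ CBA·D·CBA·BAC·D·CBA·D
    A ↦ D
    B ↦ BAC
    C ↦ CBA
  step 0 ⇒ step 1: DCD ⇒ CA·CBA·CA
    D ↦ CA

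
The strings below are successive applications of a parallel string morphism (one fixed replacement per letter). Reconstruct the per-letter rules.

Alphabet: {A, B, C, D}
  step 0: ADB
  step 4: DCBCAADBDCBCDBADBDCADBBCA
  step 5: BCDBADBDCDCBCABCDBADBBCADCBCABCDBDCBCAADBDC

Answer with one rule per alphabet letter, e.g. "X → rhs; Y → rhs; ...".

  step 4 ⇒ step 5: DCBCAADBDCBCDBADBDCADBBCA ⇒ BC·DB·A·DB·DC·DC·BC·A·BC·DB·A·DB·BC·A·DC·BC·A·BC·DB·DC·BC·A·A·DB·DC
    A ↦ DC
    B ↦ A
    C ↦ DB
    D ↦ BC

A->DC, B->A, C->DB, D->BC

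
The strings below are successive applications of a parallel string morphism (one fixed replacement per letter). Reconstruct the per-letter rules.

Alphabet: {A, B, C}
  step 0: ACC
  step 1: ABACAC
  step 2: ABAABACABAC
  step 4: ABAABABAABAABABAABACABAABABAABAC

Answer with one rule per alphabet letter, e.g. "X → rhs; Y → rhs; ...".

  step 1 ⇒ step 2: ABACAC ⇒ AB·A·AB·AC·AB·AC
    A ↦ AB
    B ↦ A
    C ↦ AC

A->AB, B->A, C->AC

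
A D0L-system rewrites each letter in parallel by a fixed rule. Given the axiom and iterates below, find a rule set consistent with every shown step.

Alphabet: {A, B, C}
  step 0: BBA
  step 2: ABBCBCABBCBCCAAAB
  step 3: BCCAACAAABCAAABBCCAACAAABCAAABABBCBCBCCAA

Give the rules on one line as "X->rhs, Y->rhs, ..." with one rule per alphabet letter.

  step 2 ⇒ step 3: ABBCBCABBCBCCAAAB ⇒ BC·CAA·CAA·AB·CAA·AB·BC·CAA·CAA·AB·CAA·AB·AB·BC·BC·BC·CAA
    A ↦ BC
    B ↦ CAA
    C ↦ AB

A->BC, B->CAA, C->AB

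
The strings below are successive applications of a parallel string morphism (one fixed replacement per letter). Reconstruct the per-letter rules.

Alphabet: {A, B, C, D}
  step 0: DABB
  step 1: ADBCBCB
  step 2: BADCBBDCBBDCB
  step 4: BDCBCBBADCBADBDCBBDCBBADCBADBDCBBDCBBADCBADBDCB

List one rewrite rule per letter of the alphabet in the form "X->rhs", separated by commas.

A->B, B->CB, C->BD, D->AD

  step 1 ⇒ step 2: ADBCBCB ⇒ B·AD·CB·BD·CB·BD·CB
    A ↦ B
    B ↦ CB
    C ↦ BD
    D ↦ AD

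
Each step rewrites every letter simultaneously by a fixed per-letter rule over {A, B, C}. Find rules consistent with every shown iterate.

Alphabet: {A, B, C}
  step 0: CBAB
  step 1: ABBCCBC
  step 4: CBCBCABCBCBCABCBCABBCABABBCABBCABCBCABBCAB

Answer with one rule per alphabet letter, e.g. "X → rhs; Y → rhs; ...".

A->C, B->BC, C->AB

  step 0 ⇒ step 1: CBAB ⇒ AB·BC·C·BC
    A ↦ C
    B ↦ BC
    C ↦ AB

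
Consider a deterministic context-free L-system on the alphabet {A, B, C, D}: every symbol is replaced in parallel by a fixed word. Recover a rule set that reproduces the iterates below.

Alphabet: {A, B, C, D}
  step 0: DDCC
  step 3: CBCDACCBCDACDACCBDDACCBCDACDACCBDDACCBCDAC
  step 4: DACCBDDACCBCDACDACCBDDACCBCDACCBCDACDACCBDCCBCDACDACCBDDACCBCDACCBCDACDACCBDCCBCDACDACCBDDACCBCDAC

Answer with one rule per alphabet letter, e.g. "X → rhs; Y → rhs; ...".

A->BC, B->CBD, C->DAC, D->C

  step 3 ⇒ step 4: CBCDACCBCDACDACCBDDACCBCDACDACCBDDACCBCDAC ⇒ DAC·CBD·DAC·C·BC·DAC·DAC·CBD·DAC·C·BC·DAC·C·BC·DAC·DAC·CBD·C·C·BC·DAC·DAC·CBD·DAC·C·BC·DAC·C·BC·DAC·DAC·CBD·C·C·BC·DAC·DAC·CBD·DAC·C·BC·DAC
    A ↦ BC
    B ↦ CBD
    C ↦ DAC
    D ↦ C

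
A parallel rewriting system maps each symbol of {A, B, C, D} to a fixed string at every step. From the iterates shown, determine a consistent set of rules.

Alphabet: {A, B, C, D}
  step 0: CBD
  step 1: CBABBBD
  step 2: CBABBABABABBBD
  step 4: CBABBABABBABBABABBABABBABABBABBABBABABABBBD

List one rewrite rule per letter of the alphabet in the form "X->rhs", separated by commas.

  step 1 ⇒ step 2: CBABBBD ⇒ CB·AB·B·AB·AB·AB·BBD
    A ↦ B
    B ↦ AB
    C ↦ CB
    D ↦ BBD

A->B, B->AB, C->CB, D->BBD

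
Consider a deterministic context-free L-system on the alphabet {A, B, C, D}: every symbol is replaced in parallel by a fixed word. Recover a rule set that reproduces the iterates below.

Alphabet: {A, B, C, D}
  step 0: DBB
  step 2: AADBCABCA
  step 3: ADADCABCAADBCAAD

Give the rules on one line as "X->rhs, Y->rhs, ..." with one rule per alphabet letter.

  step 2 ⇒ step 3: AADBCABCA ⇒ AD·AD·CA·BC·A·AD·BC·A·AD
    A ↦ AD
    B ↦ BC
    C ↦ A
    D ↦ CA

A->AD, B->BC, C->A, D->CA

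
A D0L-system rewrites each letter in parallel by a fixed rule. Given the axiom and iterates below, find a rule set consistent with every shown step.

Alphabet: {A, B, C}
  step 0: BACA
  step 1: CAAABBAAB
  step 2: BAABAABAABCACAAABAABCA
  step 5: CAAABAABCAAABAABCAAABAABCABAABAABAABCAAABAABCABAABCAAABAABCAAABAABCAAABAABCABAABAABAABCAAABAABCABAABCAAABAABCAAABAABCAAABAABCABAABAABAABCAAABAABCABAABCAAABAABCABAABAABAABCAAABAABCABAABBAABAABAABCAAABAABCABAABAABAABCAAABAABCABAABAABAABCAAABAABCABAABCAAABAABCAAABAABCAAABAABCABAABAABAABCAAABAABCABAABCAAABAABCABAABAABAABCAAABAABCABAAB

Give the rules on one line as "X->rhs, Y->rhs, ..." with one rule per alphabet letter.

  step 1 ⇒ step 2: CAAABBAAB ⇒ B·AAB·AAB·AAB·CA·CA·AAB·AAB·CA
    A ↦ AAB
    B ↦ CA
    C ↦ B

A->AAB, B->CA, C->B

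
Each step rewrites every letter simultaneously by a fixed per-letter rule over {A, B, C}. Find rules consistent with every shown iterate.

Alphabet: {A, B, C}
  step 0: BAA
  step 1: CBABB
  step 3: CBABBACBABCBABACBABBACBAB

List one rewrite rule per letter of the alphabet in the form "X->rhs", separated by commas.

  step 0 ⇒ step 1: BAA ⇒ CBA·B·B
    A ↦ B
    B ↦ CBA
    C ↦ BA  (constrained at step 1)

A->B, B->CBA, C->BA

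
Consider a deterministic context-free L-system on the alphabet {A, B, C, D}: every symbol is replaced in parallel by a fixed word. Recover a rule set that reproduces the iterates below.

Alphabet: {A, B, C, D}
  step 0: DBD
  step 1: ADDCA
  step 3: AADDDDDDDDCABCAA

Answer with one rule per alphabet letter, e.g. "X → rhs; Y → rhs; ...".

A->DD, B->DDC, C->ABC, D->A

  step 0 ⇒ step 1: DBD ⇒ A·DDC·A
    B ↦ DDC
    D ↦ A
    A ↦ DD  (constrained at step 1)
    C ↦ ABC  (constrained at step 1)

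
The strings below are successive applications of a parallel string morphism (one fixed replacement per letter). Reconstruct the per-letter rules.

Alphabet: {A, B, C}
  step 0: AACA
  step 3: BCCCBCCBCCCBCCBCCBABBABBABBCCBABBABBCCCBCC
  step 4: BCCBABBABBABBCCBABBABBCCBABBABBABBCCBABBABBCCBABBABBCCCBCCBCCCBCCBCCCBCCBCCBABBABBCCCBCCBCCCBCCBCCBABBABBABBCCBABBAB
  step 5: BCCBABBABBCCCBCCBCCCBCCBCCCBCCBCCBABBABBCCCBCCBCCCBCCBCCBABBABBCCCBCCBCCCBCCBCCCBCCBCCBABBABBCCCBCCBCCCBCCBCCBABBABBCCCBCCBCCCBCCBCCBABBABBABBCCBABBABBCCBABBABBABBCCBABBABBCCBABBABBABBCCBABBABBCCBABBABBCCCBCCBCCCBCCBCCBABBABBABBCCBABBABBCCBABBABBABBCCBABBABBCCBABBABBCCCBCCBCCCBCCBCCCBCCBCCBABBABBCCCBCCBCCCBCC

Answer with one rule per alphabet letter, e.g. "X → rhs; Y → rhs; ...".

  step 4 ⇒ step 5: BCCBABBABBABBCCBABBABBCCBABBABBABBCCBABBABBCCBABBABBCCCBCCBCCCBCCBCCCBCCBCCBABBABBCCCBCCBCCCBCCBCCBABBABBABBCCBABBAB ⇒ BCC·BAB·BAB·BCC·C·BCC·BCC·C·BCC·BCC·C·BCC·BCC·BAB·BAB·BCC·C·BCC·BCC·C·BCC·BCC·BAB·BAB·BCC·C·BCC·BCC·C·BCC·BCC·C·BCC·BCC·BAB·BAB·BCC·C·BCC·BCC·C·BCC·BCC·BAB·BAB·BCC·C·BCC·BCC·C·BCC·BCC·BAB·BAB·BAB·BCC·BAB·BAB·BCC·BAB·BAB·BAB·BCC·BAB·BAB·BCC·BAB·BAB·BAB·BCC·BAB·BAB·BCC·BAB·BAB·BCC·C·BCC·BCC·C·BCC·BCC·BAB·BAB·BAB·BCC·BAB·BAB·BCC·BAB·BAB·BAB·BCC·BAB·BAB·BCC·BAB·BAB·BCC·C·BCC·BCC·C·BCC·BCC·C·BCC·BCC·BAB·BAB·BCC·C·BCC·BCC·C·BCC
    A ↦ C
    B ↦ BCC
    C ↦ BAB

A->C, B->BCC, C->BAB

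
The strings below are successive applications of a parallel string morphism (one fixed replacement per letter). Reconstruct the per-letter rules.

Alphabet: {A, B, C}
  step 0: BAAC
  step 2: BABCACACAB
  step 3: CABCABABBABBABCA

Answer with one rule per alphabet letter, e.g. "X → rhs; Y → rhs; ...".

A->B, B->CA, C->BA

  step 2 ⇒ step 3: BABCACACAB ⇒ CA·B·CA·BA·B·BA·B·BA·B·CA
    A ↦ B
    B ↦ CA
    C ↦ BA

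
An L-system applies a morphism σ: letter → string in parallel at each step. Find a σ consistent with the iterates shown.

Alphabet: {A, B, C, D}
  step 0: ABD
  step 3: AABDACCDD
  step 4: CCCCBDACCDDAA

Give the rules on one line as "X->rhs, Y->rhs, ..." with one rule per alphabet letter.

  step 3 ⇒ step 4: AABDACCDD ⇒ CC·CC·BD·A·CC·D·D·A·A
    A ↦ CC
    B ↦ BD
    C ↦ D
    D ↦ A

A->CC, B->BD, C->D, D->A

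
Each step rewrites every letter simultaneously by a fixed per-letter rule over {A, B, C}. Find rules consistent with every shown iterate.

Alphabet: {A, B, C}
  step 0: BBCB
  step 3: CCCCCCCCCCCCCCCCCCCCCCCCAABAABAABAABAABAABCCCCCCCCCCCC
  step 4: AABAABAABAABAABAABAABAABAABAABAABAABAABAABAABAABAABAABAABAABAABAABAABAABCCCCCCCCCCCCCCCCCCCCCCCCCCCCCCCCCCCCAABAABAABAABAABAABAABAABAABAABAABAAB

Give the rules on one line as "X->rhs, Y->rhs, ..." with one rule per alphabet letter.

A->CC, B->CC, C->AAB

  step 3 ⇒ step 4: CCCCCCCCCCCCCCCCCCCCCCCCAABAABAABAABAABAABCCCCCCCCCCCC ⇒ AAB·AAB·AAB·AAB·AAB·AAB·AAB·AAB·AAB·AAB·AAB·AAB·AAB·AAB·AAB·AAB·AAB·AAB·AAB·AAB·AAB·AAB·AAB·AAB·CC·CC·CC·CC·CC·CC·CC·CC·CC·CC·CC·CC·CC·CC·CC·CC·CC·CC·AAB·AAB·AAB·AAB·AAB·AAB·AAB·AAB·AAB·AAB·AAB·AAB
    A ↦ CC
    B ↦ CC
    C ↦ AAB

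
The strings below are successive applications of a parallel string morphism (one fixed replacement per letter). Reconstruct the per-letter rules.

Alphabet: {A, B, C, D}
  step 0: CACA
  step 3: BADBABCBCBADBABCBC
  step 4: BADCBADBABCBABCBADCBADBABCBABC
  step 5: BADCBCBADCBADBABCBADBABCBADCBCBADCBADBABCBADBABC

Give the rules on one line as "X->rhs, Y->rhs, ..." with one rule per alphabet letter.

  step 4 ⇒ step 5: BADCBADBABCBABCBADCBADBABCBABC ⇒ BA·D·C·BC·BA·D·C·BA·D·BA·BC·BA·D·BA·BC·BA·D·C·BC·BA·D·C·BA·D·BA·BC·BA·D·BA·BC
    A ↦ D
    B ↦ BA
    C ↦ BC
    D ↦ C

A->D, B->BA, C->BC, D->C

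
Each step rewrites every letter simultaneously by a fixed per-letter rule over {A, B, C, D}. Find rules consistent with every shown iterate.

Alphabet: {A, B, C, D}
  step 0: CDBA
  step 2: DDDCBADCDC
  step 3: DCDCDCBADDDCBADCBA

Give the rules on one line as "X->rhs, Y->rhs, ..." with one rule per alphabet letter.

  step 2 ⇒ step 3: DDDCBADCDC ⇒ DC·DC·DC·BA·D·D·DC·BA·DC·BA
    A ↦ D
    B ↦ D
    C ↦ BA
    D ↦ DC

A->D, B->D, C->BA, D->DC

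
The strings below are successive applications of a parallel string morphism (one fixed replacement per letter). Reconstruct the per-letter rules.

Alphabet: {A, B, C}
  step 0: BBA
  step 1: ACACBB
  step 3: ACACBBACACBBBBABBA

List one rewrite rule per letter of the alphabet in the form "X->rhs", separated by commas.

  step 0 ⇒ step 1: BBA ⇒ AC·AC·BB
    A ↦ BB
    B ↦ AC
    C ↦ A  (constrained at step 1)

A->BB, B->AC, C->A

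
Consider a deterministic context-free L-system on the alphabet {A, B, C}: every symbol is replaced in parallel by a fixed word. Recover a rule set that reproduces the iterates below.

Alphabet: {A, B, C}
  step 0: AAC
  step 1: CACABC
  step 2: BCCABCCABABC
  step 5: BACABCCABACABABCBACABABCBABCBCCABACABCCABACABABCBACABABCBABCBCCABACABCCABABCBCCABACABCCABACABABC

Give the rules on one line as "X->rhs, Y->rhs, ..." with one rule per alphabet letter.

  step 1 ⇒ step 2: CACABC ⇒ BC·CA·BC·CA·BA·BC
    A ↦ CA
    B ↦ BA
    C ↦ BC

A->CA, B->BA, C->BC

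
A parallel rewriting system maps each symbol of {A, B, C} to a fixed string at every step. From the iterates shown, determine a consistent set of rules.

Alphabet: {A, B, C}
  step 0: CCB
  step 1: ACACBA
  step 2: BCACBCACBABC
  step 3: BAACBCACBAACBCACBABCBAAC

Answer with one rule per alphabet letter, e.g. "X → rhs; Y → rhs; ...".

A->BC, B->BA, C->AC

  step 2 ⇒ step 3: BCACBCACBABC ⇒ BA·AC·BC·AC·BA·AC·BC·AC·BA·BC·BA·AC
    A ↦ BC
    B ↦ BA
    C ↦ AC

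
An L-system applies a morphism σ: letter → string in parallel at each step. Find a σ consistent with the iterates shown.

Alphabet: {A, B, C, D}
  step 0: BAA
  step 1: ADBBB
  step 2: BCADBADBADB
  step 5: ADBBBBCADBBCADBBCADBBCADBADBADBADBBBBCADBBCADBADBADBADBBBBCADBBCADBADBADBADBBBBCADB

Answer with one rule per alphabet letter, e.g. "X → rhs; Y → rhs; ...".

A->B, B->ADB, C->BB, D->C

  step 1 ⇒ step 2: ADBBB ⇒ B·C·ADB·ADB·ADB
    A ↦ B
    B ↦ ADB
    D ↦ C
    C ↦ BB  (constrained at step 2)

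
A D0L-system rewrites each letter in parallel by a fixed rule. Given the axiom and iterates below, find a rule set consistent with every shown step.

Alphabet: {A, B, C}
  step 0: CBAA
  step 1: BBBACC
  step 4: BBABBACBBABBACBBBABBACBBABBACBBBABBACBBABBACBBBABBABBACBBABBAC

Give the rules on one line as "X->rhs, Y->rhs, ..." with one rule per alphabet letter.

  step 0 ⇒ step 1: CBAA ⇒ B·BBA·C·C
    A ↦ C
    B ↦ BBA
    C ↦ B

A->C, B->BBA, C->B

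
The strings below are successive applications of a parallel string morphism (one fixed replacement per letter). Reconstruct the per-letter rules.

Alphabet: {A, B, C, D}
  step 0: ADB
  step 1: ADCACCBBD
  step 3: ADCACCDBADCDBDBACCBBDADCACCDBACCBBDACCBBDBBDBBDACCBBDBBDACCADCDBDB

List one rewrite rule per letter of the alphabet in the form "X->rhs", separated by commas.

  step 0 ⇒ step 1: ADB ⇒ ADC·ACC·BBD
    A ↦ ADC
    B ↦ BBD
    D ↦ ACC
    C ↦ DB  (constrained at step 1)

A->ADC, B->BBD, C->DB, D->ACC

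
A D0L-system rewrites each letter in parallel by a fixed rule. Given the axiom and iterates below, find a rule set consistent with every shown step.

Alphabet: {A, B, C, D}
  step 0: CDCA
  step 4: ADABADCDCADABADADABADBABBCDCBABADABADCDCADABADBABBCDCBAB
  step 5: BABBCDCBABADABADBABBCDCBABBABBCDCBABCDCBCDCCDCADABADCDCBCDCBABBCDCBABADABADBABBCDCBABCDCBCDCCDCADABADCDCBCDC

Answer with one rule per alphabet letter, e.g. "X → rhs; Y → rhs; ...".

  step 4 ⇒ step 5: ADABADCDCADABADADABADBABBCDCBABADABADCDCADABADBABBCDCBAB ⇒ B·AB·B·CDC·B·AB·AD·AB·AD·B·AB·B·CDC·B·AB·B·AB·B·CDC·B·AB·CDC·B·CDC·CDC·AD·AB·AD·CDC·B·CDC·B·AB·B·CDC·B·AB·AD·AB·AD·B·AB·B·CDC·B·AB·CDC·B·CDC·CDC·AD·AB·AD·CDC·B·CDC
    A ↦ B
    B ↦ CDC
    C ↦ AD
    D ↦ AB

A->B, B->CDC, C->AD, D->AB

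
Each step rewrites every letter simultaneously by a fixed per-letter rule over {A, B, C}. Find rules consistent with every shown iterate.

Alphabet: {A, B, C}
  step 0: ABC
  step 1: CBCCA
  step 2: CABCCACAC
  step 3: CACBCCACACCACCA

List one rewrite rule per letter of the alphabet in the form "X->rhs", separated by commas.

A->C, B->BC, C->CA

  step 2 ⇒ step 3: CABCCACAC ⇒ CA·C·BC·CA·CA·C·CA·C·CA
    A ↦ C
    B ↦ BC
    C ↦ CA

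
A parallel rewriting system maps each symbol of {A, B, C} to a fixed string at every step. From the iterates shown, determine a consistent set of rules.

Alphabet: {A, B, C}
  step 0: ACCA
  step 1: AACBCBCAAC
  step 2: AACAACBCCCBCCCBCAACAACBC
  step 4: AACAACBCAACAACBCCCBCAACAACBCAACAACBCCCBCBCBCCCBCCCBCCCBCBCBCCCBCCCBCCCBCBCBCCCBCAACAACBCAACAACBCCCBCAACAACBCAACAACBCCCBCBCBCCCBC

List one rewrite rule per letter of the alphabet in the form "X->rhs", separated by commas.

A->AAC, B->CC, C->BC

  step 1 ⇒ step 2: AACBCBCAAC ⇒ AAC·AAC·BC·CC·BC·CC·BC·AAC·AAC·BC
    A ↦ AAC
    B ↦ CC
    C ↦ BC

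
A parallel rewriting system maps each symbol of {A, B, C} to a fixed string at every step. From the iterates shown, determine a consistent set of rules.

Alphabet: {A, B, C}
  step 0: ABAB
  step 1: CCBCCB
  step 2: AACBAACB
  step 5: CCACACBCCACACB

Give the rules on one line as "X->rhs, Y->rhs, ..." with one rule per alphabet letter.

  step 1 ⇒ step 2: CCBCCB ⇒ A·A·CB·A·A·CB
    B ↦ CB
    C ↦ A
  step 0 ⇒ step 1: ABAB ⇒ C·CB·C·CB
    A ↦ C

A->C, B->CB, C->A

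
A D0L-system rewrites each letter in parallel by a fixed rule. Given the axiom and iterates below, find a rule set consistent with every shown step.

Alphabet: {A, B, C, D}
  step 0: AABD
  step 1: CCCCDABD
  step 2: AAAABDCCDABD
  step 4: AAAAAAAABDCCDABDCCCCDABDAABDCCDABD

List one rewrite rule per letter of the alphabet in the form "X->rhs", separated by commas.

  step 1 ⇒ step 2: CCCCDABD ⇒ A·A·A·A·BD·CC·DA·BD
    A ↦ CC
    B ↦ DA
    C ↦ A
    D ↦ BD

A->CC, B->DA, C->A, D->BD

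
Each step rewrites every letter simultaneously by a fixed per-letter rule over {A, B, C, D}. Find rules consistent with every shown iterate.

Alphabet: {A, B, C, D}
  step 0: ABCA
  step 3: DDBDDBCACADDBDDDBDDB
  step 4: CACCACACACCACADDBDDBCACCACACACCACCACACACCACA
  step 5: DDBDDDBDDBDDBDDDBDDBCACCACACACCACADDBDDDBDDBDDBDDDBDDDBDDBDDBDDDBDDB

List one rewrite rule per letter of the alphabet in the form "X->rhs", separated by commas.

  step 4 ⇒ step 5: CACCACACACCACADDBDDBCACCACACACCACCACACACCACA ⇒ D·DB·D·D·DB·D·DB·D·DB·D·D·DB·D·DB·CAC·CAC·A·CAC·CAC·A·D·DB·D·D·DB·D·DB·D·DB·D·D·DB·D·D·DB·D·DB·D·DB·D·D·DB·D·DB
    A ↦ DB
    B ↦ A
    C ↦ D
    D ↦ CAC

A->DB, B->A, C->D, D->CAC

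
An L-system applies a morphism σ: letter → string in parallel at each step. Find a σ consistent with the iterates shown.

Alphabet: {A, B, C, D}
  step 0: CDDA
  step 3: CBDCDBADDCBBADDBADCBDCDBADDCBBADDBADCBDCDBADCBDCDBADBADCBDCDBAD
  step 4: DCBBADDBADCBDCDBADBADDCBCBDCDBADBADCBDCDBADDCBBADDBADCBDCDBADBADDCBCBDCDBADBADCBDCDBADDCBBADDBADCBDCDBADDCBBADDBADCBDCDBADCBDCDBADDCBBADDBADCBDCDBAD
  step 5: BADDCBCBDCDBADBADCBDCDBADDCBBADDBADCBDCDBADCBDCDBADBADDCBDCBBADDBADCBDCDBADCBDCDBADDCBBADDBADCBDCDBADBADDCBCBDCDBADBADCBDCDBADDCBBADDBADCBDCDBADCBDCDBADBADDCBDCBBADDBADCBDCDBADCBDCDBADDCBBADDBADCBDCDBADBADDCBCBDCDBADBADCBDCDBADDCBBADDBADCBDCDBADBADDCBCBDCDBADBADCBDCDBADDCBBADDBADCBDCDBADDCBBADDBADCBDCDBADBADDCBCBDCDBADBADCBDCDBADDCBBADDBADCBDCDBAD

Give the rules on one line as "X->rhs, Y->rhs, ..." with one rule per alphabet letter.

A->DCD, B->CB, C->D, D->BAD

  step 4 ⇒ step 5: DCBBADDBADCBDCDBADBADDCBCBDCDBADBADCBDCDBADDCBBADDBADCBDCDBADBADDCBCBDCDBADBADCBDCDBADDCBBADDBADCBDCDBADDCBBADDBADCBDCDBADCBDCDBADDCBBADDBADCBDCDBAD ⇒ BAD·D·CB·CB·DCD·BAD·BAD·CB·DCD·BAD·D·CB·BAD·D·BAD·CB·DCD·BAD·CB·DCD·BAD·BAD·D·CB·D·CB·BAD·D·BAD·CB·DCD·BAD·CB·DCD·BAD·D·CB·BAD·D·BAD·CB·DCD·BAD·BAD·D·CB·CB·DCD·BAD·BAD·CB·DCD·BAD·D·CB·BAD·D·BAD·CB·DCD·BAD·CB·DCD·BAD·BAD·D·CB·D·CB·BAD·D·BAD·CB·DCD·BAD·CB·DCD·BAD·D·CB·BAD·D·BAD·CB·DCD·BAD·BAD·D·CB·CB·DCD·BAD·BAD·CB·DCD·BAD·D·CB·BAD·D·BAD·CB·DCD·BAD·BAD·D·CB·CB·DCD·BAD·BAD·CB·DCD·BAD·D·CB·BAD·D·BAD·CB·DCD·BAD·D·CB·BAD·D·BAD·CB·DCD·BAD·BAD·D·CB·CB·DCD·BAD·BAD·CB·DCD·BAD·D·CB·BAD·D·BAD·CB·DCD·BAD
    A ↦ DCD
    B ↦ CB
    C ↦ D
    D ↦ BAD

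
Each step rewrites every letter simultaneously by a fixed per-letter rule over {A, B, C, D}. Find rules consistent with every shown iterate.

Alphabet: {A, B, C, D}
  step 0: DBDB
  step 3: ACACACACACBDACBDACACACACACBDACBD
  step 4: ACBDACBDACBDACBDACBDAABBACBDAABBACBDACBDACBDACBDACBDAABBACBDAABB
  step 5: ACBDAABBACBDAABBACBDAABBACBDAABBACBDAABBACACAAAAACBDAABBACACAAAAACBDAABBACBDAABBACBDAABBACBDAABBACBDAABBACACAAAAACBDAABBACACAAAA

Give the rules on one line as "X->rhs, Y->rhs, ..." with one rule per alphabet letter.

A->AC, B->AA, C->BD, D->BB

  step 4 ⇒ step 5: ACBDACBDACBDACBDACBDAABBACBDAABBACBDACBDACBDACBDACBDAABBACBDAABB ⇒ AC·BD·AA·BB·AC·BD·AA·BB·AC·BD·AA·BB·AC·BD·AA·BB·AC·BD·AA·BB·AC·AC·AA·AA·AC·BD·AA·BB·AC·AC·AA·AA·AC·BD·AA·BB·AC·BD·AA·BB·AC·BD·AA·BB·AC·BD·AA·BB·AC·BD·AA·BB·AC·AC·AA·AA·AC·BD·AA·BB·AC·AC·AA·AA
    A ↦ AC
    B ↦ AA
    C ↦ BD
    D ↦ BB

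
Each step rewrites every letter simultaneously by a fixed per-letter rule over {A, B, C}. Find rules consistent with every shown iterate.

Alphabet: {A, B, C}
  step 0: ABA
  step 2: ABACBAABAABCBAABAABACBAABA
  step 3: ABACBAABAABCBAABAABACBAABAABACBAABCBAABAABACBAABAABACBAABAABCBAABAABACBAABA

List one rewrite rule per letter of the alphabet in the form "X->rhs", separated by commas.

A->ABA, B->CBA, C->AB

  step 2 ⇒ step 3: ABACBAABAABCBAABAABACBAABA ⇒ ABA·CBA·ABA·AB·CBA·ABA·ABA·CBA·ABA·ABA·CBA·AB·CBA·ABA·ABA·CBA·ABA·ABA·CBA·ABA·AB·CBA·ABA·ABA·CBA·ABA
    A ↦ ABA
    B ↦ CBA
    C ↦ AB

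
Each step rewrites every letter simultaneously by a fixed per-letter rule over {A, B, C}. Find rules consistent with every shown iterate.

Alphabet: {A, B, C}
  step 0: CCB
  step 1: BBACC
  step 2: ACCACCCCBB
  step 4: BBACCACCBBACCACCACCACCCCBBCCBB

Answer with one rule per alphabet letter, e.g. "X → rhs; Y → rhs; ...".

A->CC, B->ACC, C->B

  step 1 ⇒ step 2: BBACC ⇒ ACC·ACC·CC·B·B
    A ↦ CC
    B ↦ ACC
    C ↦ B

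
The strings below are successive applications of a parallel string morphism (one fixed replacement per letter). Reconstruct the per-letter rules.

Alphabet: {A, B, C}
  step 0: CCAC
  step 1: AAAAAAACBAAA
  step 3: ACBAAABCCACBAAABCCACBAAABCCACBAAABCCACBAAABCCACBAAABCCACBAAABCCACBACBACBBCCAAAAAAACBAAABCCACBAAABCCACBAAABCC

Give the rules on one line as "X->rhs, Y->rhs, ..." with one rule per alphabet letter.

  step 0 ⇒ step 1: CCAC ⇒ AAA·AAA·ACB·AAA
    A ↦ ACB
    C ↦ AAA
    B ↦ BCC  (constrained at step 1)

A->ACB, B->BCC, C->AAA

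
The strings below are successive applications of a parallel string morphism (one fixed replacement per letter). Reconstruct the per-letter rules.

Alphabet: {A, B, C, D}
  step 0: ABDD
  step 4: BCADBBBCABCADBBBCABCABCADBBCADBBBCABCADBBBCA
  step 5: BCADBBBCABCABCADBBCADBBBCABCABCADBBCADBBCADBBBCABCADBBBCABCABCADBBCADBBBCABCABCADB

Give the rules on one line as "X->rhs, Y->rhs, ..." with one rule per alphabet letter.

  step 4 ⇒ step 5: BCADBBBCABCADBBBCABCABCADBBCADBBBCABCADBBBCA ⇒ BCA·D·B·B·BCA·BCA·BCA·D·B·BCA·D·B·B·BCA·BCA·BCA·D·B·BCA·D·B·BCA·D·B·B·BCA·BCA·D·B·B·BCA·BCA·BCA·D·B·BCA·D·B·B·BCA·BCA·BCA·D·B
    A ↦ B
    B ↦ BCA
    C ↦ D
    D ↦ B

A->B, B->BCA, C->D, D->B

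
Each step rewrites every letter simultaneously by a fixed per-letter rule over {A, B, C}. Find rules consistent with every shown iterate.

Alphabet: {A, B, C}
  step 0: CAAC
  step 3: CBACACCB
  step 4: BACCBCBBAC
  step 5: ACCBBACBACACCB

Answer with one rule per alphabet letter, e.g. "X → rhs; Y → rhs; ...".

A->C, B->AC, C->B

  step 4 ⇒ step 5: BACCBCBBAC ⇒ AC·C·B·B·AC·B·AC·AC·C·B
    A ↦ C
    B ↦ AC
    C ↦ B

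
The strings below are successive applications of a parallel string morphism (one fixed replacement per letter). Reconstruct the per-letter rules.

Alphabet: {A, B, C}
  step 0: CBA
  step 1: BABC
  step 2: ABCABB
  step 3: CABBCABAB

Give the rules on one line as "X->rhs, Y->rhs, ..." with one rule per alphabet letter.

  step 2 ⇒ step 3: ABCABB ⇒ C·AB·B·C·AB·AB
    A ↦ C
    B ↦ AB
    C ↦ B

A->C, B->AB, C->B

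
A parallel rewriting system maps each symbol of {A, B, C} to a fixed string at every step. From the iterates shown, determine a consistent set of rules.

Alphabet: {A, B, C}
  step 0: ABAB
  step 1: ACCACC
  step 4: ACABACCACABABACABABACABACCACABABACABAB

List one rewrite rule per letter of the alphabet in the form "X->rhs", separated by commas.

A->AC, B->C, C->AB

  step 0 ⇒ step 1: ABAB ⇒ AC·C·AC·C
    A ↦ AC
    B ↦ C
    C ↦ AB  (constrained at step 1)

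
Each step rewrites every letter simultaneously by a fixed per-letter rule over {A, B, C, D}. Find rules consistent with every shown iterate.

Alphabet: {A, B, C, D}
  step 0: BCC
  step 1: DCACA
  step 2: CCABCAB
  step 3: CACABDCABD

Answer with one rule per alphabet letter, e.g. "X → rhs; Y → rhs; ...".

A->B, B->D, C->CA, D->C

  step 2 ⇒ step 3: CCABCAB ⇒ CA·CA·B·D·CA·B·D
    A ↦ B
    B ↦ D
    C ↦ CA
  step 1 ⇒ step 2: DCACA ⇒ C·CA·B·CA·B
    D ↦ C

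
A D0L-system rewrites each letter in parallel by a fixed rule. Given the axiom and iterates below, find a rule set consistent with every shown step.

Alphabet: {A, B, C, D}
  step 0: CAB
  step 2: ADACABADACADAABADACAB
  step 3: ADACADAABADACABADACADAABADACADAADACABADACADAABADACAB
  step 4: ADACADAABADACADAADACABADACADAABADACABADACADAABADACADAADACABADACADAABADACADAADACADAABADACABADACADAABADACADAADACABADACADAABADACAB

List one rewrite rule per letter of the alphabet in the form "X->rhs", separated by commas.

  step 3 ⇒ step 4: ADACADAABADACABADACADAABADACADAADACABADACADAABADACAB ⇒ ADA·C·ADA·AB·ADA·C·ADA·ADA·CAB·ADA·C·ADA·AB·ADA·CAB·ADA·C·ADA·AB·ADA·C·ADA·ADA·CAB·ADA·C·ADA·AB·ADA·C·ADA·ADA·C·ADA·AB·ADA·CAB·ADA·C·ADA·AB·ADA·C·ADA·ADA·CAB·ADA·C·ADA·AB·ADA·CAB
    A ↦ ADA
    B ↦ CAB
    C ↦ AB
    D ↦ C

A->ADA, B->CAB, C->AB, D->C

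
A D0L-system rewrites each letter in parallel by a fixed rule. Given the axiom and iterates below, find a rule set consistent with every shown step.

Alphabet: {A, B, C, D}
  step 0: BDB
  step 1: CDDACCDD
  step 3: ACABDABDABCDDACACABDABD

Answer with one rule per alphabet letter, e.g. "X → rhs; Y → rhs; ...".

A->AB, B->CDD, C->D, D->AC

  step 0 ⇒ step 1: BDB ⇒ CDD·AC·CDD
    B ↦ CDD
    D ↦ AC
    A ↦ AB  (constrained at step 1)
    C ↦ D  (constrained at step 1)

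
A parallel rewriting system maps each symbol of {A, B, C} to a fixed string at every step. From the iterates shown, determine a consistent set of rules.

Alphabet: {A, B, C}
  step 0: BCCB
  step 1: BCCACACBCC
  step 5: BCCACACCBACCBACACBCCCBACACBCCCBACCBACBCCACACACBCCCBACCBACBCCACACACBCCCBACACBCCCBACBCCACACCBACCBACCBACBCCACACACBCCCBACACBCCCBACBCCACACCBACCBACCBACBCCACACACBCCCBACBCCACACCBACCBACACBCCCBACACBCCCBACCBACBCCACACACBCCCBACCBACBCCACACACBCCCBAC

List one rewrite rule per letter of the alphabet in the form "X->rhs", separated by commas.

A->CB, B->BCC, C->AC

  step 0 ⇒ step 1: BCCB ⇒ BCC·AC·AC·BCC
    B ↦ BCC
    C ↦ AC
    A ↦ CB  (constrained at step 1)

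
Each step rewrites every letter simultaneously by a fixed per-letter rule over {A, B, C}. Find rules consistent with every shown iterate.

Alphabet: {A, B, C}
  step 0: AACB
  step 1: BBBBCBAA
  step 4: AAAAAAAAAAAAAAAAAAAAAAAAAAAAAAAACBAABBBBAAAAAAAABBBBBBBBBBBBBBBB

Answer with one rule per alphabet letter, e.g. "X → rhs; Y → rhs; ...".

  step 0 ⇒ step 1: AACB ⇒ BB·BB·CB·AA
    A ↦ BB
    B ↦ AA
    C ↦ CB

A->BB, B->AA, C->CB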